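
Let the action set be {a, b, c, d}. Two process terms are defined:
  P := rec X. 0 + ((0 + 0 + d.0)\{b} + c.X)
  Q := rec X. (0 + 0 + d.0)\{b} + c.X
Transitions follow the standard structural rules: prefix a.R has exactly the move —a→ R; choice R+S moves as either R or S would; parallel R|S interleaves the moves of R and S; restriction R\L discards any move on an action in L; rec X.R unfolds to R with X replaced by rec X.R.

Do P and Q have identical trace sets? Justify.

YES

Reachable graph of P (2 states):
  u0 = rec X. 0 + ((0 + 0 + d.0)\{b} + c.X) → ··c··> u0, ··d··> u1
  u1 = 0\{b} → ·
Reachable graph of Q (2 states):
  v0 = rec X. (0 + 0 + d.0)\{b} + c.X → ··c··> v0, ··d··> v1
  v1 = 0\{b} → ·
Coarsest stable partition (strong bisimilarity classes):
  B0 = {u0, v0}
  B1 = {u1, v1}
u0 ∈ B0, v0 ∈ B0 → same block
Bisimilar ⇒ trace-equivalent.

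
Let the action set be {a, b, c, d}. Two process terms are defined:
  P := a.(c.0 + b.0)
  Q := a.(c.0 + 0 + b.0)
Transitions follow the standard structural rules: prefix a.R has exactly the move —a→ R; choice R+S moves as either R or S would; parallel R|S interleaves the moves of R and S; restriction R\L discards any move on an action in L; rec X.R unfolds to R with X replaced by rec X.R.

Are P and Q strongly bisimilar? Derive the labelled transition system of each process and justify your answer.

Reachable graph of P (3 states):
  p0 = a.(c.0 + b.0) | =a=> p1
  p1 = c.0 + b.0 | =b=> p2, =c=> p2
  p2 = 0 | (no moves)
Reachable graph of Q (3 states):
  q0 = a.(c.0 + 0 + b.0) | =a=> q1
  q1 = c.0 + 0 + b.0 | =b=> q2, =c=> q2
  q2 = 0 | (no moves)
Partition-refinement fixed point:
  B0 = {p0, q0}
  B1 = {p1, q1}
  B2 = {p2, q2}
p0 ∈ B0, q0 ∈ B0 → same block

YES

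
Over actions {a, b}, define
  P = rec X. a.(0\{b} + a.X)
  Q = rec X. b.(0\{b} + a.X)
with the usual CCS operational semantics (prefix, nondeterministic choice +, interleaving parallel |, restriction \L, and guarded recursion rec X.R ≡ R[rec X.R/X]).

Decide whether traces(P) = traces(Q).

trace-distinct — witness ⟨a⟩

Reachable graph of P (2 states):
  p0 = rec X. a.(0\{b} + a.X) → —a→ p1
  p1 = 0\{b} + a.(rec X. a.(0\{b} + a.X)) → —a→ p0
Reachable graph of Q (2 states):
  q0 = rec X. b.(0\{b} + a.X) → —b→ q1
  q1 = 0\{b} + a.(rec X. b.(0\{b} + a.X)) → —a→ q0
Trace ⟨a⟩ through P, begin at {p0}:
  step 1 (a): {p1}
  ✓ P
Trace ⟨a⟩ through Q, begin at {q0}:
  step 1 (a): ∅ (Q stuck)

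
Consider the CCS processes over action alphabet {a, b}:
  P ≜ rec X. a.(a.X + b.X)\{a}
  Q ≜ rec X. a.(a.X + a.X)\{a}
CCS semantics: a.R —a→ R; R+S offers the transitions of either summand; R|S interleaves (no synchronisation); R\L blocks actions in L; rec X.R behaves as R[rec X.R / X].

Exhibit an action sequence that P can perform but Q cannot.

Reachable graph of P (3 states):
  u0 = rec X. a.(a.X + b.X)\{a} has moves -a-> u1
  u1 = (a.(rec X. a.(a.X + b.X)\{a}) + b.(rec X. a.(a.X + b.X)\{a}))\{a} has moves -b-> u2
  u2 = (rec X. a.(a.X + b.X)\{a})\{a} has moves deadlocked
Reachable graph of Q (2 states):
  v0 = rec X. a.(a.X + a.X)\{a} has moves -a-> v1
  v1 = (a.(rec X. a.(a.X + a.X)\{a}) + a.(rec X. a.(a.X + a.X)\{a}))\{a} has moves deadlocked
Executing ab from P (initial set {u0}):
  step 1 (a): {u1}
  step 2 (b): {u2}
  P completes σ.
Executing ab from Q (initial set {v0}):
  step 1 (a): {v1}
  step 2 (b): ∅ (Q stuck)

ab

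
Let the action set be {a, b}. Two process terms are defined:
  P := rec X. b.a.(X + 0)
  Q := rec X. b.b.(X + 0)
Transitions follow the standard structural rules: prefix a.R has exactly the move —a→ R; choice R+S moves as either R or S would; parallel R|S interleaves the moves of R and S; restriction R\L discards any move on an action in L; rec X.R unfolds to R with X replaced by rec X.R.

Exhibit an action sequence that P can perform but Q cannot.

LTS(P): 3 reachable states
  u0 = rec X. b.a.(X + 0) ⊢ -b-> u1
  u1 = a.((rec X. b.a.(X + 0)) + 0) ⊢ -a-> u2
  u2 = (rec X. b.a.(X + 0)) + 0 ⊢ -b-> u1
LTS(Q): 3 reachable states
  v0 = rec X. b.b.(X + 0) ⊢ -b-> v1
  v1 = b.((rec X. b.b.(X + 0)) + 0) ⊢ -b-> v2
  v2 = (rec X. b.b.(X + 0)) + 0 ⊢ -b-> v1
Trace ⟨ba⟩ through P, begin at {u0}:
  after b @ step 1: {u1}
  after a @ step 2: {u2}
  ✓ P
Trace ⟨ba⟩ through Q, begin at {v0}:
  after b @ step 1: {v1}
  after a @ step 2: ∅  — Q cannot continue

ba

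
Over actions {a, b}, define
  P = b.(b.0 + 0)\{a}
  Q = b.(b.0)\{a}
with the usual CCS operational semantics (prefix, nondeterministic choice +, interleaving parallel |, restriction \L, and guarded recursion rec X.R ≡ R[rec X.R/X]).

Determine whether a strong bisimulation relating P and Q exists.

bisimilar

Reachable graph of P (3 states):
  m0 = b.(b.0 + 0)\{a} ⊢ ··b··> m1
  m1 = (b.0 + 0)\{a} ⊢ ··b··> m2
  m2 = 0\{a} ⊢ deadlocked
Reachable graph of Q (3 states):
  n0 = b.(b.0)\{a} ⊢ ··b··> n1
  n1 = (b.0)\{a} ⊢ ··b··> n2
  n2 = 0\{a} ⊢ deadlocked
Partition-refinement fixed point:
  B0 = {m0, n0}
  B1 = {m1, n1}
  B2 = {m2, n2}
m0 ∈ B0, n0 ∈ B0 → same block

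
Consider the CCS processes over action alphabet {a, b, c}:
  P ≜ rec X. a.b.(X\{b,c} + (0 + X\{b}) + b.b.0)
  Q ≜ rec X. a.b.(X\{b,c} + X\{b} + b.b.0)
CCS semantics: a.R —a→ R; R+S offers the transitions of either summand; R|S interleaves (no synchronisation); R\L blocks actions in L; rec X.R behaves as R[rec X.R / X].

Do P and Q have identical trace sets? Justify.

P's transition system — 7 states:
  m0 = rec X. a.b.(X\{b,c} + (0 + X\{b}) + b.b.0) → --a--▸ m1
  m1 = b.((rec X. a.b.(X\{b,c} + (0 + X\{b}) + b.b.0))\{b,c} + (0 + (rec X. a.b.(X\{b,c} + (0 + X\{b}) + b.b.0))\{b}) + b.b.0) → --b--▸ m2
  m2 = (rec X. a.b.(X\{b,c} + (0 + X\{b}) + b.b.0))\{b,c} + (0 + (rec X. a.b.(X\{b,c} + (0 + X\{b}) + b.b.0))\{b}) + b.b.0 → --a--▸ m3, --a--▸ m4, --b--▸ m5
  m3 = (b.((rec X. a.b.(X\{b,c} + (0 + X\{b}) + b.b.0))\{b,c} + (0 + (rec X. a.b.(X\{b,c} + (0 + X\{b}) + b.b.0))\{b}) + b.b.0))\{b,c} → ∅
  m4 = (b.((rec X. a.b.(X\{b,c} + (0 + X\{b}) + b.b.0))\{b,c} + (0 + (rec X. a.b.(X\{b,c} + (0 + X\{b}) + b.b.0))\{b}) + b.b.0))\{b} → ∅
  m5 = b.0 → --b--▸ m6
  m6 = 0 → ∅
Q's transition system — 7 states:
  n0 = rec X. a.b.(X\{b,c} + X\{b} + b.b.0) → --a--▸ n1
  n1 = b.((rec X. a.b.(X\{b,c} + X\{b} + b.b.0))\{b,c} + (rec X. a.b.(X\{b,c} + X\{b} + b.b.0))\{b} + b.b.0) → --b--▸ n2
  n2 = (rec X. a.b.(X\{b,c} + X\{b} + b.b.0))\{b,c} + (rec X. a.b.(X\{b,c} + X\{b} + b.b.0))\{b} + b.b.0 → --a--▸ n3, --a--▸ n4, --b--▸ n5
  n3 = (b.((rec X. a.b.(X\{b,c} + X\{b} + b.b.0))\{b,c} + (rec X. a.b.(X\{b,c} + X\{b} + b.b.0))\{b} + b.b.0))\{b,c} → ∅
  n4 = (b.((rec X. a.b.(X\{b,c} + X\{b} + b.b.0))\{b,c} + (rec X. a.b.(X\{b,c} + X\{b} + b.b.0))\{b} + b.b.0))\{b} → ∅
  n5 = b.0 → --b--▸ n6
  n6 = 0 → ∅
Coarsest stable partition (strong bisimilarity classes):
  B0 = {m0, n0}
  B1 = {m1, n1}
  B2 = {m2, n2}
  B3 = {m3, m4, m6, n3, n4, n6}
  B4 = {m5, n5}
m0 ∈ B0, n0 ∈ B0 → same block
Bisimilar ⇒ trace-equivalent.

traces(P) = traces(Q)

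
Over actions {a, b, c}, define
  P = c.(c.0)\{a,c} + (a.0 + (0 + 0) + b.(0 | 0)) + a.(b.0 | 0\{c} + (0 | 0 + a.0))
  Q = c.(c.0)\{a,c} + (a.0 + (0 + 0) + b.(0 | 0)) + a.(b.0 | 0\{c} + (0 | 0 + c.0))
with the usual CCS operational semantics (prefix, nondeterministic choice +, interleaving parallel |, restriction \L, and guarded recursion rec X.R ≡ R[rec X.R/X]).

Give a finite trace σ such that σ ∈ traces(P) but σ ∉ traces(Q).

aa

P's transition system — 6 states:
  u0 = c.(c.0)\{a,c} + (a.0 + (0 + 0) + b.(0 | 0)) + a.(b.0 | 0\{c} + (0 | 0 + a.0)) | =a=> u1, =a=> u2, =b=> u3, =c=> u4
  u1 = 0 | (no moves)
  u2 = b.0 | 0\{c} + (0 | 0 + a.0) | =a=> u1, =b=> u5
  u3 = 0 | 0 | (no moves)
  u4 = (c.0)\{a,c} | (no moves)
  u5 = 0 | 0\{c} | (no moves)
Q's transition system — 6 states:
  v0 = c.(c.0)\{a,c} + (a.0 + (0 + 0) + b.(0 | 0)) + a.(b.0 | 0\{c} + (0 | 0 + c.0)) | =a=> v1, =a=> v2, =b=> v3, =c=> v4
  v1 = 0 | (no moves)
  v2 = b.0 | 0\{c} + (0 | 0 + c.0) | =b=> v5, =c=> v1
  v3 = 0 | 0 | (no moves)
  v4 = (c.0)\{a,c} | (no moves)
  v5 = 0 | 0\{c} | (no moves)
Trace ⟨aa⟩ through P, begin at {u0}:
  [1] a ⇒ {u1, u2}
  [2] a ⇒ {u1}
  P completes σ.
Trace ⟨aa⟩ through Q, begin at {v0}:
  [1] a ⇒ {v1, v2}
  [2] a ⇒ no successor for Q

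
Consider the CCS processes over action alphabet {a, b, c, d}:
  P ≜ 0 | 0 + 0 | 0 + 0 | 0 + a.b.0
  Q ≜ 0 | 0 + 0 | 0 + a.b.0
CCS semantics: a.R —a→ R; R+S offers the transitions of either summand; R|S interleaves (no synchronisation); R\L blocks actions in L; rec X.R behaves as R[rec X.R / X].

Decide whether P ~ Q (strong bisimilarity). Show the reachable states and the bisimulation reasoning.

Reachable graph of P (3 states):
  u0 = 0 | 0 + 0 | 0 + 0 | 0 + a.b.0 ⊢ ··a··> u1
  u1 = b.0 ⊢ ··b··> u2
  u2 = 0 ⊢ (no moves)
Reachable graph of Q (3 states):
  v0 = 0 | 0 + 0 | 0 + a.b.0 ⊢ ··a··> v1
  v1 = b.0 ⊢ ··b··> v2
  v2 = 0 ⊢ (no moves)
Bisimilarity quotient blocks:
  B0 = {u0, v0}
  B1 = {u1, v1}
  B2 = {u2, v2}
u0 ∈ B0, v0 ∈ B0 → same block

bisimilar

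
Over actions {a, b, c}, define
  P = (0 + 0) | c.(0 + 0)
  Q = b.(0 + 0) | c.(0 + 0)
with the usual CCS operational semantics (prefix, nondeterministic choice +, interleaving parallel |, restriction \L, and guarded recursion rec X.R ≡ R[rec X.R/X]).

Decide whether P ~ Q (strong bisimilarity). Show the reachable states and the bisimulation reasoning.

P ≁ Q

Reachable graph of P (2 states):
  m0 = (0 + 0) | c.(0 + 0) :: —c→ m1
  m1 = (0 + 0) | (0 + 0) :: (no moves)
Reachable graph of Q (4 states):
  n0 = b.(0 + 0) | c.(0 + 0) :: —b→ n1, —c→ n2
  n1 = (0 + 0) | c.(0 + 0) :: —c→ n3
  n2 = b.(0 + 0) | (0 + 0) :: —b→ n3
  n3 = (0 + 0) | (0 + 0) :: (no moves)
Partition-refinement fixed point:
  B0 = {m0, n1}
  B1 = {m1, n3}
  B2 = {n0}
  B3 = {n2}
m0 ∈ B0, n0 ∈ B2 → different blocks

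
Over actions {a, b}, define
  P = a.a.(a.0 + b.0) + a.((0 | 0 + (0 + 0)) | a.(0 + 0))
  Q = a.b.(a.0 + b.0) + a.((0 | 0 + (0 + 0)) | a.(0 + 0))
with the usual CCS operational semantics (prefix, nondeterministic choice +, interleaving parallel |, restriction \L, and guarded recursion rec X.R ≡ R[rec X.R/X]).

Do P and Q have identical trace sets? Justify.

traces(P) ≠ traces(Q) — witness ⟨aaa⟩

LTS(P): 6 reachable states
  p0 = a.a.(a.0 + b.0) + a.((0 | 0 + (0 + 0)) | a.(0 + 0)) has moves --a--▸ p1, --a--▸ p2
  p1 = (0 | 0 + (0 + 0)) | a.(0 + 0) has moves --a--▸ p3
  p2 = a.(a.0 + b.0) has moves --a--▸ p4
  p3 = (0 | 0 + (0 + 0)) | (0 + 0) has moves deadlocked
  p4 = a.0 + b.0 has moves --a--▸ p5, --b--▸ p5
  p5 = 0 has moves deadlocked
LTS(Q): 6 reachable states
  q0 = a.b.(a.0 + b.0) + a.((0 | 0 + (0 + 0)) | a.(0 + 0)) has moves --a--▸ q1, --a--▸ q2
  q1 = (0 | 0 + (0 + 0)) | a.(0 + 0) has moves --a--▸ q3
  q2 = b.(a.0 + b.0) has moves --b--▸ q4
  q3 = (0 | 0 + (0 + 0)) | (0 + 0) has moves deadlocked
  q4 = a.0 + b.0 has moves --a--▸ q5, --b--▸ q5
  q5 = 0 has moves deadlocked
Trace ⟨aaa⟩ through P, begin at {p0}:
  [1] a ⇒ {p1, p2}
  [2] a ⇒ {p3, p4}
  [3] a ⇒ {p5}
  — P admits the full trace.
Trace ⟨aaa⟩ through Q, begin at {q0}:
  [1] a ⇒ {q1, q2}
  [2] a ⇒ {q3}
  [3] a ⇒ no successor for Q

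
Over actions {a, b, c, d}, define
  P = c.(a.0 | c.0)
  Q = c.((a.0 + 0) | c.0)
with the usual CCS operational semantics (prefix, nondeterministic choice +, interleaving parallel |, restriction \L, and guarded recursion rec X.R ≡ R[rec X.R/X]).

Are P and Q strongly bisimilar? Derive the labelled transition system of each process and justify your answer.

P's transition system — 5 states:
  s0 = c.(a.0 | c.0) → =c=> s1
  s1 = a.0 | c.0 → =a=> s2, =c=> s3
  s2 = 0 | c.0 → =c=> s4
  s3 = a.0 | 0 → =a=> s4
  s4 = 0 | 0 → ∅
Q's transition system — 5 states:
  t0 = c.((a.0 + 0) | c.0) → =c=> t1
  t1 = (a.0 + 0) | c.0 → =a=> t2, =c=> t3
  t2 = 0 | c.0 → =c=> t4
  t3 = (a.0 + 0) | 0 → =a=> t4
  t4 = 0 | 0 → ∅
Partition-refinement fixed point:
  B0 = {s0, t0}
  B1 = {s1, t1}
  B2 = {s3, t3}
  B3 = {s4, t4}
  B4 = {s2, t2}
s0 ∈ B0, t0 ∈ B0 → same block

P ~ Q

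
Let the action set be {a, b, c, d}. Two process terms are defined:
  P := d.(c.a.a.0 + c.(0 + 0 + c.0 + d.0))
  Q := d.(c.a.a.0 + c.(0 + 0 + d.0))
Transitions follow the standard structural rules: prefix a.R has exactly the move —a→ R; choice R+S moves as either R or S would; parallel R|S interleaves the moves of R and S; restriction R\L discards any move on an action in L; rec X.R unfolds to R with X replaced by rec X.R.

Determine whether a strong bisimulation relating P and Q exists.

P's transition system — 6 states:
  p0 = d.(c.a.a.0 + c.(0 + 0 + c.0 + d.0)) | =d=> p1
  p1 = c.a.a.0 + c.(0 + 0 + c.0 + d.0) | =c=> p2, =c=> p3
  p2 = 0 + 0 + c.0 + d.0 | =c=> p4, =d=> p4
  p3 = a.a.0 | =a=> p5
  p4 = 0 | (no moves)
  p5 = a.0 | =a=> p4
Q's transition system — 6 states:
  q0 = d.(c.a.a.0 + c.(0 + 0 + d.0)) | =d=> q1
  q1 = c.a.a.0 + c.(0 + 0 + d.0) | =c=> q2, =c=> q3
  q2 = 0 + 0 + d.0 | =d=> q4
  q3 = a.a.0 | =a=> q5
  q4 = 0 | (no moves)
  q5 = a.0 | =a=> q4
Coarsest stable partition (strong bisimilarity classes):
  B0 = {p0}
  B1 = {p1}
  B2 = {p3, q3}
  B3 = {p5, q5}
  B4 = {p4, q4}
  B5 = {p2}
  B6 = {q0}
  B7 = {q1}
  B8 = {q2}
p0 ∈ B0, q0 ∈ B6 → different blocks

not bisimilar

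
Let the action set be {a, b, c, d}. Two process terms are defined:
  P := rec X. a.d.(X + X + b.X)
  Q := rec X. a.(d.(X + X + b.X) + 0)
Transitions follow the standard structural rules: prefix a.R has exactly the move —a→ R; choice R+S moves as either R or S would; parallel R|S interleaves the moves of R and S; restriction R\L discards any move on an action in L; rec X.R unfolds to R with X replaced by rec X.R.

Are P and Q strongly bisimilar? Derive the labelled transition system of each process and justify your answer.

bisimilar

LTS(P): 3 reachable states
  s0 = rec X. a.d.(X + X + b.X) has moves —a→ s1
  s1 = d.((rec X. a.d.(X + X + b.X)) + (rec X. a.d.(X + X + b.X)) + b.(rec X. a.d.(X + X + b.X))) has moves —d→ s2
  s2 = (rec X. a.d.(X + X + b.X)) + (rec X. a.d.(X + X + b.X)) + b.(rec X. a.d.(X + X + b.X)) has moves —a→ s1, —b→ s0
LTS(Q): 3 reachable states
  t0 = rec X. a.(d.(X + X + b.X) + 0) has moves —a→ t1
  t1 = d.((rec X. a.(d.(X + X + b.X) + 0)) + (rec X. a.(d.(X + X + b.X) + 0)) + b.(rec X. a.(d.(X + X + b.X) + 0))) + 0 has moves —d→ t2
  t2 = (rec X. a.(d.(X + X + b.X) + 0)) + (rec X. a.(d.(X + X + b.X) + 0)) + b.(rec X. a.(d.(X + X + b.X) + 0)) has moves —a→ t1, —b→ t0
Bisimilarity quotient blocks:
  B0 = {s0, t0}
  B1 = {s1, t1}
  B2 = {s2, t2}
s0 ∈ B0, t0 ∈ B0 → same block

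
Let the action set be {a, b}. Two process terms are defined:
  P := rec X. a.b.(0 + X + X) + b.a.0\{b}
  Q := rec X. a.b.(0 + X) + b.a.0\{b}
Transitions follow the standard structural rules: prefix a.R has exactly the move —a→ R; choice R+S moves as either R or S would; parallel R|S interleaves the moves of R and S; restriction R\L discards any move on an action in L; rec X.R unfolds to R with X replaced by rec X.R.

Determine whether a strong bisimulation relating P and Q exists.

LTS(P): 5 reachable states
  u0 = rec X. a.b.(0 + X + X) + b.a.0\{b} | =a=> u1, =b=> u2
  u1 = b.(0 + (rec X. a.b.(0 + X + X) + b.a.0\{b}) + (rec X. a.b.(0 + X + X) + b.a.0\{b})) | =b=> u3
  u2 = a.0\{b} | =a=> u4
  u3 = 0 + (rec X. a.b.(0 + X + X) + b.a.0\{b}) + (rec X. a.b.(0 + X + X) + b.a.0\{b}) | =a=> u1, =b=> u2
  u4 = 0\{b} | deadlocked
LTS(Q): 5 reachable states
  v0 = rec X. a.b.(0 + X) + b.a.0\{b} | =a=> v1, =b=> v2
  v1 = b.(0 + (rec X. a.b.(0 + X) + b.a.0\{b})) | =b=> v3
  v2 = a.0\{b} | =a=> v4
  v3 = 0 + (rec X. a.b.(0 + X) + b.a.0\{b}) | =a=> v1, =b=> v2
  v4 = 0\{b} | deadlocked
Coarsest stable partition (strong bisimilarity classes):
  B0 = {u0, u3, v0, v3}
  B1 = {u1, v1}
  B2 = {u2, v2}
  B3 = {u4, v4}
u0 ∈ B0, v0 ∈ B0 → same block

bisimilar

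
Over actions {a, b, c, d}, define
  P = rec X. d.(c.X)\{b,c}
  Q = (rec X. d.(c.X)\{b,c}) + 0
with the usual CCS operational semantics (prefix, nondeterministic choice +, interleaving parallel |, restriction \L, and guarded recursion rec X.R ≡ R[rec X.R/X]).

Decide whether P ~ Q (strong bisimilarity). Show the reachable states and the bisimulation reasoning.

P ~ Q

Reachable graph of P (2 states):
  u0 = rec X. d.(c.X)\{b,c} ⊢ —d→ u1
  u1 = (c.(rec X. d.(c.X)\{b,c}))\{b,c} ⊢ ·
Reachable graph of Q (2 states):
  v0 = (rec X. d.(c.X)\{b,c}) + 0 ⊢ —d→ v1
  v1 = (c.(rec X. d.(c.X)\{b,c}))\{b,c} ⊢ ·
Bisimilarity quotient blocks:
  B0 = {u0, v0}
  B1 = {u1, v1}
u0 ∈ B0, v0 ∈ B0 → same block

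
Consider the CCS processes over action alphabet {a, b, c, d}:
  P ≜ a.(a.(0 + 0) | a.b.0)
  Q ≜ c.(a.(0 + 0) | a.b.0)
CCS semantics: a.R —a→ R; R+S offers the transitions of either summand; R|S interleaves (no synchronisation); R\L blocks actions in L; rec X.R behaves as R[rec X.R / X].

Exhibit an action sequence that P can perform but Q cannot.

a

LTS(P): 7 reachable states
  u0 = a.(a.(0 + 0) | a.b.0) | --a--▸ u1
  u1 = a.(0 + 0) | a.b.0 | --a--▸ u2, --a--▸ u3
  u2 = (0 + 0) | a.b.0 | --a--▸ u4
  u3 = a.(0 + 0) | b.0 | --a--▸ u4, --b--▸ u5
  u4 = (0 + 0) | b.0 | --b--▸ u6
  u5 = a.(0 + 0) | 0 | --a--▸ u6
  u6 = (0 + 0) | 0 | (no moves)
LTS(Q): 7 reachable states
  v0 = c.(a.(0 + 0) | a.b.0) | --c--▸ v1
  v1 = a.(0 + 0) | a.b.0 | --a--▸ v2, --a--▸ v3
  v2 = (0 + 0) | a.b.0 | --a--▸ v4
  v3 = a.(0 + 0) | b.0 | --a--▸ v4, --b--▸ v5
  v4 = (0 + 0) | b.0 | --b--▸ v6
  v5 = a.(0 + 0) | 0 | --a--▸ v6
  v6 = (0 + 0) | 0 | (no moves)
Trace ⟨a⟩ through P, begin at {u0}:
  after a @ step 1: {u1}
  — P admits the full trace.
Trace ⟨a⟩ through Q, begin at {v0}:
  after a @ step 1: ∅ (Q stuck)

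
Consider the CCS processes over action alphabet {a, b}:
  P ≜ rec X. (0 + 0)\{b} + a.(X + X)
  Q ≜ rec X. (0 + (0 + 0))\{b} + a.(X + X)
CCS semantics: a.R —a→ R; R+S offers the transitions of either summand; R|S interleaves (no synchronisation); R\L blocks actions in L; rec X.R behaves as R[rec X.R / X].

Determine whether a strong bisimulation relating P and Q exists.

bisimilar

P's transition system — 2 states:
  p0 = rec X. (0 + 0)\{b} + a.(X + X) :: ··a··> p1
  p1 = (rec X. (0 + 0)\{b} + a.(X + X)) + (rec X. (0 + 0)\{b} + a.(X + X)) :: ··a··> p1
Q's transition system — 2 states:
  q0 = rec X. (0 + (0 + 0))\{b} + a.(X + X) :: ··a··> q1
  q1 = (rec X. (0 + (0 + 0))\{b} + a.(X + X)) + (rec X. (0 + (0 + 0))\{b} + a.(X + X)) :: ··a··> q1
Partition-refinement fixed point:
  B0 = {p0, p1, q0, q1}
p0 ∈ B0, q0 ∈ B0 → same block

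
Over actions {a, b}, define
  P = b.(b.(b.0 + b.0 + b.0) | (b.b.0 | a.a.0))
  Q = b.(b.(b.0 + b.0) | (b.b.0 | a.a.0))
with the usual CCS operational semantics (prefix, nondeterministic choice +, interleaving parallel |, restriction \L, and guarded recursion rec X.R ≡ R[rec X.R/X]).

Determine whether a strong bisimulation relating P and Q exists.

LTS(P): 28 reachable states
  u0 = b.(b.(b.0 + b.0 + b.0) | (b.b.0 | a.a.0)) has moves --b--▸ u1
  u1 = b.(b.0 + b.0 + b.0) | (b.b.0 | a.a.0) has moves --a--▸ u2, --b--▸ u3, --b--▸ u4
  u2 = b.(b.0 + b.0 + b.0) | (b.b.0 | a.0) has moves --a--▸ u5, --b--▸ u6, --b--▸ u7
  u3 = (b.0 + b.0 + b.0) | (b.b.0 | a.a.0) has moves --a--▸ u6, --b--▸ u8, --b--▸ u9
  u4 = b.(b.0 + b.0 + b.0) | (b.0 | a.a.0) has moves --a--▸ u7, --b--▸ u10, --b--▸ u8
  u5 = b.(b.0 + b.0 + b.0) | (b.b.0 | 0) has moves --b--▸ u11, --b--▸ u12
  u6 = (b.0 + b.0 + b.0) | (b.b.0 | a.0) has moves --a--▸ u11, --b--▸ u13, --b--▸ u14
  u7 = b.(b.0 + b.0 + b.0) | (b.0 | a.0) has moves --a--▸ u12, --b--▸ u13, --b--▸ u15
  u8 = (b.0 + b.0 + b.0) | (b.0 | a.a.0) has moves --a--▸ u13, --b--▸ u16, --b--▸ u17
  u9 = 0 | (b.b.0 | a.a.0) has moves --a--▸ u14, --b--▸ u17
  u10 = b.(b.0 + b.0 + b.0) | (0 | a.a.0) has moves --a--▸ u15, --b--▸ u16
  u11 = (b.0 + b.0 + b.0) | (b.b.0 | 0) has moves --b--▸ u18, --b--▸ u19
  u12 = b.(b.0 + b.0 + b.0) | (b.0 | 0) has moves --b--▸ u18, --b--▸ u20
  u13 = (b.0 + b.0 + b.0) | (b.0 | a.0) has moves --a--▸ u18, --b--▸ u21, --b--▸ u22
  u14 = 0 | (b.b.0 | a.0) has moves --a--▸ u19, --b--▸ u22
  u15 = b.(b.0 + b.0 + b.0) | (0 | a.0) has moves --a--▸ u20, --b--▸ u21
  u16 = (b.0 + b.0 + b.0) | (0 | a.a.0) has moves --a--▸ u21, --b--▸ u23
  u17 = 0 | (b.0 | a.a.0) has moves --a--▸ u22, --b--▸ u23
  u18 = (b.0 + b.0 + b.0) | (b.0 | 0) has moves --b--▸ u24, --b--▸ u25
  u19 = 0 | (b.b.0 | 0) has moves --b--▸ u25
  u20 = b.(b.0 + b.0 + b.0) | (0 | 0) has moves --b--▸ u24
  u21 = (b.0 + b.0 + b.0) | (0 | a.0) has moves --a--▸ u24, --b--▸ u26
  u22 = 0 | (b.0 | a.0) has moves --a--▸ u25, --b--▸ u26
  u23 = 0 | (0 | a.a.0) has moves --a--▸ u26
  u24 = (b.0 + b.0 + b.0) | (0 | 0) has moves --b--▸ u27
  u25 = 0 | (b.0 | 0) has moves --b--▸ u27
  u26 = 0 | (0 | a.0) has moves --a--▸ u27
  u27 = 0 | (0 | 0) has moves ·
LTS(Q): 28 reachable states
  v0 = b.(b.(b.0 + b.0) | (b.b.0 | a.a.0)) has moves --b--▸ v1
  v1 = b.(b.0 + b.0) | (b.b.0 | a.a.0) has moves --a--▸ v2, --b--▸ v3, --b--▸ v4
  v2 = b.(b.0 + b.0) | (b.b.0 | a.0) has moves --a--▸ v5, --b--▸ v6, --b--▸ v7
  v3 = (b.0 + b.0) | (b.b.0 | a.a.0) has moves --a--▸ v6, --b--▸ v8, --b--▸ v9
  v4 = b.(b.0 + b.0) | (b.0 | a.a.0) has moves --a--▸ v7, --b--▸ v10, --b--▸ v8
  v5 = b.(b.0 + b.0) | (b.b.0 | 0) has moves --b--▸ v11, --b--▸ v12
  v6 = (b.0 + b.0) | (b.b.0 | a.0) has moves --a--▸ v11, --b--▸ v13, --b--▸ v14
  v7 = b.(b.0 + b.0) | (b.0 | a.0) has moves --a--▸ v12, --b--▸ v13, --b--▸ v15
  v8 = (b.0 + b.0) | (b.0 | a.a.0) has moves --a--▸ v13, --b--▸ v16, --b--▸ v17
  v9 = 0 | (b.b.0 | a.a.0) has moves --a--▸ v14, --b--▸ v17
  v10 = b.(b.0 + b.0) | (0 | a.a.0) has moves --a--▸ v15, --b--▸ v16
  v11 = (b.0 + b.0) | (b.b.0 | 0) has moves --b--▸ v18, --b--▸ v19
  v12 = b.(b.0 + b.0) | (b.0 | 0) has moves --b--▸ v18, --b--▸ v20
  v13 = (b.0 + b.0) | (b.0 | a.0) has moves --a--▸ v18, --b--▸ v21, --b--▸ v22
  v14 = 0 | (b.b.0 | a.0) has moves --a--▸ v19, --b--▸ v22
  v15 = b.(b.0 + b.0) | (0 | a.0) has moves --a--▸ v20, --b--▸ v21
  v16 = (b.0 + b.0) | (0 | a.a.0) has moves --a--▸ v21, --b--▸ v23
  v17 = 0 | (b.0 | a.a.0) has moves --a--▸ v22, --b--▸ v23
  v18 = (b.0 + b.0) | (b.0 | 0) has moves --b--▸ v24, --b--▸ v25
  v19 = 0 | (b.b.0 | 0) has moves --b--▸ v25
  v20 = b.(b.0 + b.0) | (0 | 0) has moves --b--▸ v24
  v21 = (b.0 + b.0) | (0 | a.0) has moves --a--▸ v24, --b--▸ v26
  v22 = 0 | (b.0 | a.0) has moves --a--▸ v25, --b--▸ v26
  v23 = 0 | (0 | a.a.0) has moves --a--▸ v26
  v24 = (b.0 + b.0) | (0 | 0) has moves --b--▸ v27
  v25 = 0 | (b.0 | 0) has moves --b--▸ v27
  v26 = 0 | (0 | a.0) has moves --a--▸ v27
  v27 = 0 | (0 | 0) has moves ·
Partition-refinement fixed point:
  B0 = {u0, v0}
  B1 = {u1, v1}
  B2 = {u2, v2}
  B3 = {u5, v5}
  B4 = {u11, u12, v11, v12}
  B5 = {u18, u19, u20, v18, v19, v20}
  B6 = {u24, u25, v24, v25}
  B7 = {u27, v27}
  B8 = {u6, u7, v6, v7}
  B9 = {u13, u14, u15, v13, v14, v15}
  B10 = {u21, u22, v21, v22}
  B11 = {u26, v26}
  B12 = {u3, u4, v3, v4}
  B13 = {u10, u8, u9, v10, v8, v9}
  B14 = {u16, u17, v16, v17}
  B15 = {u23, v23}
u0 ∈ B0, v0 ∈ B0 → same block

P ~ Q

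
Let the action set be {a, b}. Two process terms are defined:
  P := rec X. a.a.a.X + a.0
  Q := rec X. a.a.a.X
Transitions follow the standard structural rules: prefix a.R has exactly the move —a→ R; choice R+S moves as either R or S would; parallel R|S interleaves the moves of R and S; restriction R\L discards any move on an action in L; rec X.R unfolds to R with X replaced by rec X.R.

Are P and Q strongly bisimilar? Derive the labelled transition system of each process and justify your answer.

not bisimilar

LTS(P): 4 reachable states
  m0 = rec X. a.a.a.X + a.0 | =a=> m1, =a=> m2
  m1 = 0 | stopped
  m2 = a.a.(rec X. a.a.a.X + a.0) | =a=> m3
  m3 = a.(rec X. a.a.a.X + a.0) | =a=> m0
LTS(Q): 3 reachable states
  n0 = rec X. a.a.a.X | =a=> n1
  n1 = a.a.(rec X. a.a.a.X) | =a=> n2
  n2 = a.(rec X. a.a.a.X) | =a=> n0
Bisimilarity quotient blocks:
  B0 = {m0}
  B1 = {m1}
  B2 = {m2}
  B3 = {m3}
  B4 = {n0, n1, n2}
m0 ∈ B0, n0 ∈ B4 → different blocks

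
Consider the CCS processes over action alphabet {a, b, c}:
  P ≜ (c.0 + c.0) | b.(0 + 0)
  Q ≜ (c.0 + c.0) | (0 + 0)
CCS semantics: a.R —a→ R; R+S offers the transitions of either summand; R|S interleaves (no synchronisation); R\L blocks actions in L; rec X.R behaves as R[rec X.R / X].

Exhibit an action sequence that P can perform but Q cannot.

LTS(P): 4 reachable states
  s0 = (c.0 + c.0) | b.(0 + 0) → —b→ s1, —c→ s2
  s1 = (c.0 + c.0) | (0 + 0) → —c→ s3
  s2 = 0 | b.(0 + 0) → —b→ s3
  s3 = 0 | (0 + 0) → ∅
LTS(Q): 2 reachable states
  t0 = (c.0 + c.0) | (0 + 0) → —c→ t1
  t1 = 0 | (0 + 0) → ∅
Run σ = ⟨b⟩ on P: start {s0}
  [1] b ⇒ {s1}
  — P admits the full trace.
Run σ = ⟨b⟩ on Q: start {t0}
  [1] b ⇒ no successor for Q

b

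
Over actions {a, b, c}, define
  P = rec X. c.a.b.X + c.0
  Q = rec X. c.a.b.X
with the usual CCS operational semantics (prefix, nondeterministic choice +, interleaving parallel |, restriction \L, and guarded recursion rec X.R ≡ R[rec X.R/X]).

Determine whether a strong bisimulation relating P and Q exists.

P ≁ Q

P's transition system — 4 states:
  m0 = rec X. c.a.b.X + c.0 → --c--▸ m1, --c--▸ m2
  m1 = 0 → stopped
  m2 = a.b.(rec X. c.a.b.X + c.0) → --a--▸ m3
  m3 = b.(rec X. c.a.b.X + c.0) → --b--▸ m0
Q's transition system — 3 states:
  n0 = rec X. c.a.b.X → --c--▸ n1
  n1 = a.b.(rec X. c.a.b.X) → --a--▸ n2
  n2 = b.(rec X. c.a.b.X) → --b--▸ n0
Coarsest stable partition (strong bisimilarity classes):
  B0 = {m0}
  B1 = {m1}
  B2 = {m2}
  B3 = {m3}
  B4 = {n0}
  B5 = {n1}
  B6 = {n2}
m0 ∈ B0, n0 ∈ B4 → different blocks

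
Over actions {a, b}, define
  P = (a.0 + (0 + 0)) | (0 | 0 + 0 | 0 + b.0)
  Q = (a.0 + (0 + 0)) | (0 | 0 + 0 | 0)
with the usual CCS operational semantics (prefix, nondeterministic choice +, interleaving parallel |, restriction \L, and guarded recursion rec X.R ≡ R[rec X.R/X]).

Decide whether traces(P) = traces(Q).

trace-distinct — witness ⟨b⟩

Reachable graph of P (4 states):
  m0 = (a.0 + (0 + 0)) | (0 | 0 + 0 | 0 + b.0) :: ··a··> m1, ··b··> m2
  m1 = 0 | (0 | 0 + 0 | 0 + b.0) :: ··b··> m3
  m2 = (a.0 + (0 + 0)) | 0 :: ··a··> m3
  m3 = 0 | 0 :: stopped
Reachable graph of Q (2 states):
  n0 = (a.0 + (0 + 0)) | (0 | 0 + 0 | 0) :: ··a··> n1
  n1 = 0 | (0 | 0 + 0 | 0) :: stopped
Run σ = ⟨b⟩ on P: start {m0}
  after b @ step 1: {m2}
  ✓ P
Run σ = ⟨b⟩ on Q: start {n0}
  after b @ step 1: ∅  — Q cannot continue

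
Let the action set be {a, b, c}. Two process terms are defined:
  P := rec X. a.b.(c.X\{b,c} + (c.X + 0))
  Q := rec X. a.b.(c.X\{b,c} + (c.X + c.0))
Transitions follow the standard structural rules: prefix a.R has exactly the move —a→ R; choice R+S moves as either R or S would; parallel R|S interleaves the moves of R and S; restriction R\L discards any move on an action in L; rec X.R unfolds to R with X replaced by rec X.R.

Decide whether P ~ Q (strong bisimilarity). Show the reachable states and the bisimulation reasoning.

LTS(P): 5 reachable states
  p0 = rec X. a.b.(c.X\{b,c} + (c.X + 0)) → --a--▸ p1
  p1 = b.(c.(rec X. a.b.(c.X\{b,c} + (c.X + 0)))\{b,c} + (c.(rec X. a.b.(c.X\{b,c} + (c.X + 0))) + 0)) → --b--▸ p2
  p2 = c.(rec X. a.b.(c.X\{b,c} + (c.X + 0)))\{b,c} + (c.(rec X. a.b.(c.X\{b,c} + (c.X + 0))) + 0) → --c--▸ p0, --c--▸ p3
  p3 = (rec X. a.b.(c.X\{b,c} + (c.X + 0)))\{b,c} → --a--▸ p4
  p4 = (b.(c.(rec X. a.b.(c.X\{b,c} + (c.X + 0)))\{b,c} + (c.(rec X. a.b.(c.X\{b,c} + (c.X + 0))) + 0)))\{b,c} → ·
LTS(Q): 6 reachable states
  q0 = rec X. a.b.(c.X\{b,c} + (c.X + c.0)) → --a--▸ q1
  q1 = b.(c.(rec X. a.b.(c.X\{b,c} + (c.X + c.0)))\{b,c} + (c.(rec X. a.b.(c.X\{b,c} + (c.X + c.0))) + c.0)) → --b--▸ q2
  q2 = c.(rec X. a.b.(c.X\{b,c} + (c.X + c.0)))\{b,c} + (c.(rec X. a.b.(c.X\{b,c} + (c.X + c.0))) + c.0) → --c--▸ q0, --c--▸ q3, --c--▸ q4
  q3 = (rec X. a.b.(c.X\{b,c} + (c.X + c.0)))\{b,c} → --a--▸ q5
  q4 = 0 → ·
  q5 = (b.(c.(rec X. a.b.(c.X\{b,c} + (c.X + c.0)))\{b,c} + (c.(rec X. a.b.(c.X\{b,c} + (c.X + c.0))) + c.0)))\{b,c} → ·
Bisimilarity quotient blocks:
  B0 = {p0}
  B1 = {p1}
  B2 = {p2}
  B3 = {p3, q3}
  B4 = {p4, q4, q5}
  B5 = {q0}
  B6 = {q1}
  B7 = {q2}
p0 ∈ B0, q0 ∈ B5 → different blocks

NO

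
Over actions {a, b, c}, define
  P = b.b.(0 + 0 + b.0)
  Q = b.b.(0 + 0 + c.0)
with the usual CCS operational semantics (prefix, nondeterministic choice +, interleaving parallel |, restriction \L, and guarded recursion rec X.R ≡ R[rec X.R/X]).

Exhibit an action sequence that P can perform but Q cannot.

bbb

Reachable graph of P (4 states):
  m0 = b.b.(0 + 0 + b.0) → =b=> m1
  m1 = b.(0 + 0 + b.0) → =b=> m2
  m2 = 0 + 0 + b.0 → =b=> m3
  m3 = 0 → deadlocked
Reachable graph of Q (4 states):
  n0 = b.b.(0 + 0 + c.0) → =b=> n1
  n1 = b.(0 + 0 + c.0) → =b=> n2
  n2 = 0 + 0 + c.0 → =c=> n3
  n3 = 0 → deadlocked
Run σ = ⟨bbb⟩ on P: start {m0}
  after b @ step 1: {m1}
  after b @ step 2: {m2}
  after b @ step 3: {m3}
  — P admits the full trace.
Run σ = ⟨bbb⟩ on Q: start {n0}
  after b @ step 1: {n1}
  after b @ step 2: {n2}
  after b @ step 3: ∅  — Q cannot continue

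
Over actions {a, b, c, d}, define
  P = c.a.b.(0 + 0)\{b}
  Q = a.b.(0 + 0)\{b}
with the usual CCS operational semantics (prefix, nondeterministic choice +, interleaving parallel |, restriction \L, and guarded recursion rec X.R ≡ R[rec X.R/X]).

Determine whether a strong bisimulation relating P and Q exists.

Reachable graph of P (4 states):
  m0 = c.a.b.(0 + 0)\{b} :: ··c··> m1
  m1 = a.b.(0 + 0)\{b} :: ··a··> m2
  m2 = b.(0 + 0)\{b} :: ··b··> m3
  m3 = (0 + 0)\{b} :: stopped
Reachable graph of Q (3 states):
  n0 = a.b.(0 + 0)\{b} :: ··a··> n1
  n1 = b.(0 + 0)\{b} :: ··b··> n2
  n2 = (0 + 0)\{b} :: stopped
Partition-refinement fixed point:
  B0 = {m0}
  B1 = {m1, n0}
  B2 = {m2, n1}
  B3 = {m3, n2}
m0 ∈ B0, n0 ∈ B1 → different blocks

P ≁ Q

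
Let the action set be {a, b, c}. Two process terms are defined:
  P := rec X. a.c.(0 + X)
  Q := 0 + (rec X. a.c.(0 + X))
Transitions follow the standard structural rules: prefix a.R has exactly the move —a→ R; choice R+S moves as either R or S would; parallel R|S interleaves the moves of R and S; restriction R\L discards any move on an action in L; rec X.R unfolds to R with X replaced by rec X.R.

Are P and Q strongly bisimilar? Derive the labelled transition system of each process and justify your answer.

LTS(P): 3 reachable states
  u0 = rec X. a.c.(0 + X) ⊢ --a--▸ u1
  u1 = c.(0 + (rec X. a.c.(0 + X))) ⊢ --c--▸ u2
  u2 = 0 + (rec X. a.c.(0 + X)) ⊢ --a--▸ u1
LTS(Q): 2 reachable states
  v0 = 0 + (rec X. a.c.(0 + X)) ⊢ --a--▸ v1
  v1 = c.(0 + (rec X. a.c.(0 + X))) ⊢ --c--▸ v0
Coarsest stable partition (strong bisimilarity classes):
  B0 = {u0, u2, v0}
  B1 = {u1, v1}
u0 ∈ B0, v0 ∈ B0 → same block

bisimilar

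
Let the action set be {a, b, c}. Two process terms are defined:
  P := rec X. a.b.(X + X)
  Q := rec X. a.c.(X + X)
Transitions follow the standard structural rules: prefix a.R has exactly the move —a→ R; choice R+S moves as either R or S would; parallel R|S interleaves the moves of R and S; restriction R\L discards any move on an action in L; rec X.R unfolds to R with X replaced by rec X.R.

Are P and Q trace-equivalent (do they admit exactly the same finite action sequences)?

traces(P) ≠ traces(Q) — witness ⟨ab⟩

P's transition system — 3 states:
  u0 = rec X. a.b.(X + X) ⊢ -a-> u1
  u1 = b.((rec X. a.b.(X + X)) + (rec X. a.b.(X + X))) ⊢ -b-> u2
  u2 = (rec X. a.b.(X + X)) + (rec X. a.b.(X + X)) ⊢ -a-> u1
Q's transition system — 3 states:
  v0 = rec X. a.c.(X + X) ⊢ -a-> v1
  v1 = c.((rec X. a.c.(X + X)) + (rec X. a.c.(X + X))) ⊢ -c-> v2
  v2 = (rec X. a.c.(X + X)) + (rec X. a.c.(X + X)) ⊢ -a-> v1
Run σ = ⟨ab⟩ on P: start {u0}
  step 1 (a): {u1}
  step 2 (b): {u2}
  ✓ P
Run σ = ⟨ab⟩ on Q: start {v0}
  step 1 (a): {v1}
  step 2 (b): ∅  — Q cannot continue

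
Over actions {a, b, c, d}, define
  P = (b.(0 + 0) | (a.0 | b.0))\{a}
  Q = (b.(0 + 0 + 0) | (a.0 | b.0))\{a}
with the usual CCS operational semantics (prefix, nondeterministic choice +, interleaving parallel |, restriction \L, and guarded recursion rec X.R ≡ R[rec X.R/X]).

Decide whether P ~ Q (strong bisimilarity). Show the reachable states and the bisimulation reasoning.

YES

LTS(P): 4 reachable states
  u0 = (b.(0 + 0) | (a.0 | b.0))\{a} has moves -b-> u1, -b-> u2
  u1 = ((0 + 0) | (a.0 | b.0))\{a} has moves -b-> u3
  u2 = (b.(0 + 0) | (a.0 | 0))\{a} has moves -b-> u3
  u3 = ((0 + 0) | (a.0 | 0))\{a} has moves ·
LTS(Q): 4 reachable states
  v0 = (b.(0 + 0 + 0) | (a.0 | b.0))\{a} has moves -b-> v1, -b-> v2
  v1 = ((0 + 0 + 0) | (a.0 | b.0))\{a} has moves -b-> v3
  v2 = (b.(0 + 0 + 0) | (a.0 | 0))\{a} has moves -b-> v3
  v3 = ((0 + 0 + 0) | (a.0 | 0))\{a} has moves ·
Bisimilarity quotient blocks:
  B0 = {u0, v0}
  B1 = {u1, u2, v1, v2}
  B2 = {u3, v3}
u0 ∈ B0, v0 ∈ B0 → same block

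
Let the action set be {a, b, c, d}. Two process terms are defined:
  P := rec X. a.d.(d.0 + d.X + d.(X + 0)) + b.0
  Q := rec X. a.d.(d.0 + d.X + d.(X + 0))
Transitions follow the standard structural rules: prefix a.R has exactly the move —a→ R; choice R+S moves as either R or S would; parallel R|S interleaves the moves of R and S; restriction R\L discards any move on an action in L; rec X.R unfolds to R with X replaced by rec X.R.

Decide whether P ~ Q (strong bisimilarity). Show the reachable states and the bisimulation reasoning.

LTS(P): 5 reachable states
  s0 = rec X. a.d.(d.0 + d.X + d.(X + 0)) + b.0 has moves —a→ s1, —b→ s2
  s1 = d.(d.0 + d.(rec X. a.d.(d.0 + d.X + d.(X + 0)) + b.0) + d.((rec X. a.d.(d.0 + d.X + d.(X + 0)) + b.0) + 0)) has moves —d→ s3
  s2 = 0 has moves ·
  s3 = d.0 + d.(rec X. a.d.(d.0 + d.X + d.(X + 0)) + b.0) + d.((rec X. a.d.(d.0 + d.X + d.(X + 0)) + b.0) + 0) has moves —d→ s0, —d→ s2, —d→ s4
  s4 = (rec X. a.d.(d.0 + d.X + d.(X + 0)) + b.0) + 0 has moves —a→ s1, —b→ s2
LTS(Q): 5 reachable states
  t0 = rec X. a.d.(d.0 + d.X + d.(X + 0)) has moves —a→ t1
  t1 = d.(d.0 + d.(rec X. a.d.(d.0 + d.X + d.(X + 0))) + d.((rec X. a.d.(d.0 + d.X + d.(X + 0))) + 0)) has moves —d→ t2
  t2 = d.0 + d.(rec X. a.d.(d.0 + d.X + d.(X + 0))) + d.((rec X. a.d.(d.0 + d.X + d.(X + 0))) + 0) has moves —d→ t0, —d→ t3, —d→ t4
  t3 = (rec X. a.d.(d.0 + d.X + d.(X + 0))) + 0 has moves —a→ t1
  t4 = 0 has moves ·
Partition-refinement fixed point:
  B0 = {s0, s4}
  B1 = {s2, t4}
  B2 = {s1}
  B3 = {s3}
  B4 = {t0, t3}
  B5 = {t1}
  B6 = {t2}
s0 ∈ B0, t0 ∈ B4 → different blocks

P ≁ Q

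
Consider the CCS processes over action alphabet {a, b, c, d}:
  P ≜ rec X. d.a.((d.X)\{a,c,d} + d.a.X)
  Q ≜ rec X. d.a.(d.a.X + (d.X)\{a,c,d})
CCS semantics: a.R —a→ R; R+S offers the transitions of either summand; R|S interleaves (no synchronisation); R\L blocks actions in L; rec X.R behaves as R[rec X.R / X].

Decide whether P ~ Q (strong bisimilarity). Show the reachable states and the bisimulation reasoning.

Reachable graph of P (4 states):
  m0 = rec X. d.a.((d.X)\{a,c,d} + d.a.X) → -d-> m1
  m1 = a.((d.(rec X. d.a.((d.X)\{a,c,d} + d.a.X)))\{a,c,d} + d.a.(rec X. d.a.((d.X)\{a,c,d} + d.a.X))) → -a-> m2
  m2 = (d.(rec X. d.a.((d.X)\{a,c,d} + d.a.X)))\{a,c,d} + d.a.(rec X. d.a.((d.X)\{a,c,d} + d.a.X)) → -d-> m3
  m3 = a.(rec X. d.a.((d.X)\{a,c,d} + d.a.X)) → -a-> m0
Reachable graph of Q (4 states):
  n0 = rec X. d.a.(d.a.X + (d.X)\{a,c,d}) → -d-> n1
  n1 = a.(d.a.(rec X. d.a.(d.a.X + (d.X)\{a,c,d})) + (d.(rec X. d.a.(d.a.X + (d.X)\{a,c,d})))\{a,c,d}) → -a-> n2
  n2 = d.a.(rec X. d.a.(d.a.X + (d.X)\{a,c,d})) + (d.(rec X. d.a.(d.a.X + (d.X)\{a,c,d})))\{a,c,d} → -d-> n3
  n3 = a.(rec X. d.a.(d.a.X + (d.X)\{a,c,d})) → -a-> n0
Bisimilarity quotient blocks:
  B0 = {m0, m2, n0, n2}
  B1 = {m1, m3, n1, n3}
m0 ∈ B0, n0 ∈ B0 → same block

YES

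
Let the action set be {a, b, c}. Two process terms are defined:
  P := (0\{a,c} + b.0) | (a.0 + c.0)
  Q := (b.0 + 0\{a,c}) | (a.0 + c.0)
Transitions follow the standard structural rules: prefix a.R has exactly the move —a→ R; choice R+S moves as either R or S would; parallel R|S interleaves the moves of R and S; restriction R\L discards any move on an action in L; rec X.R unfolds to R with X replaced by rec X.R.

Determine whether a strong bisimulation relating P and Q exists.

Reachable graph of P (4 states):
  u0 = (0\{a,c} + b.0) | (a.0 + c.0) has moves —a→ u1, —b→ u2, —c→ u1
  u1 = (0\{a,c} + b.0) | 0 has moves —b→ u3
  u2 = 0 | (a.0 + c.0) has moves —a→ u3, —c→ u3
  u3 = 0 | 0 has moves ∅
Reachable graph of Q (4 states):
  v0 = (b.0 + 0\{a,c}) | (a.0 + c.0) has moves —a→ v1, —b→ v2, —c→ v1
  v1 = (b.0 + 0\{a,c}) | 0 has moves —b→ v3
  v2 = 0 | (a.0 + c.0) has moves —a→ v3, —c→ v3
  v3 = 0 | 0 has moves ∅
Bisimilarity quotient blocks:
  B0 = {u0, v0}
  B1 = {u1, v1}
  B2 = {u3, v3}
  B3 = {u2, v2}
u0 ∈ B0, v0 ∈ B0 → same block

bisimilar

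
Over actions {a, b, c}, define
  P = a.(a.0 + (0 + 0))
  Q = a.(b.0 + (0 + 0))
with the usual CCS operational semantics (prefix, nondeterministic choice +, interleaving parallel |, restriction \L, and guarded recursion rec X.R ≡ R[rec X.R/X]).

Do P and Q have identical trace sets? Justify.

LTS(P): 3 reachable states
  s0 = a.(a.0 + (0 + 0)) has moves -a-> s1
  s1 = a.0 + (0 + 0) has moves -a-> s2
  s2 = 0 has moves (no moves)
LTS(Q): 3 reachable states
  t0 = a.(b.0 + (0 + 0)) has moves -a-> t1
  t1 = b.0 + (0 + 0) has moves -b-> t2
  t2 = 0 has moves (no moves)
Executing aa from P (initial set {s0}):
  after a @ step 1: {s1}
  after a @ step 2: {s2}
  ✓ P
Executing aa from Q (initial set {t0}):
  after a @ step 1: {t1}
  after a @ step 2: no successor for Q

traces(P) ≠ traces(Q) — witness ⟨aa⟩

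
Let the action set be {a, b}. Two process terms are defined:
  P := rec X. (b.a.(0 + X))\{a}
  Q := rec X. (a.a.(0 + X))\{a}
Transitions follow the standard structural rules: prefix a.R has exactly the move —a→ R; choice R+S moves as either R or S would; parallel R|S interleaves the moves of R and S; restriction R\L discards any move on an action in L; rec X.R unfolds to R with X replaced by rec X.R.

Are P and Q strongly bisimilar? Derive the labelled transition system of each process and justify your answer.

not bisimilar

LTS(P): 2 reachable states
  s0 = rec X. (b.a.(0 + X))\{a} | —b→ s1
  s1 = (a.(0 + (rec X. (b.a.(0 + X))\{a})))\{a} | ·
LTS(Q): 1 reachable states
  t0 = rec X. (a.a.(0 + X))\{a} | ·
Partition-refinement fixed point:
  B0 = {s0}
  B1 = {s1, t0}
s0 ∈ B0, t0 ∈ B1 → different blocks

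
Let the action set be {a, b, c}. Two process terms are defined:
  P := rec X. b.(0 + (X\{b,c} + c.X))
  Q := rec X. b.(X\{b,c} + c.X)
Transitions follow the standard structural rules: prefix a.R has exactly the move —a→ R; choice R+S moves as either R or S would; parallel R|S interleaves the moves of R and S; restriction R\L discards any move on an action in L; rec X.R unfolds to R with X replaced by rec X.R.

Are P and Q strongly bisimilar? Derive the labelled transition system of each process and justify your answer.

LTS(P): 2 reachable states
  s0 = rec X. b.(0 + (X\{b,c} + c.X)) :: =b=> s1
  s1 = 0 + ((rec X. b.(0 + (X\{b,c} + c.X)))\{b,c} + c.(rec X. b.(0 + (X\{b,c} + c.X)))) :: =c=> s0
LTS(Q): 2 reachable states
  t0 = rec X. b.(X\{b,c} + c.X) :: =b=> t1
  t1 = (rec X. b.(X\{b,c} + c.X))\{b,c} + c.(rec X. b.(X\{b,c} + c.X)) :: =c=> t0
Partition-refinement fixed point:
  B0 = {s0, t0}
  B1 = {s1, t1}
s0 ∈ B0, t0 ∈ B0 → same block

bisimilar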